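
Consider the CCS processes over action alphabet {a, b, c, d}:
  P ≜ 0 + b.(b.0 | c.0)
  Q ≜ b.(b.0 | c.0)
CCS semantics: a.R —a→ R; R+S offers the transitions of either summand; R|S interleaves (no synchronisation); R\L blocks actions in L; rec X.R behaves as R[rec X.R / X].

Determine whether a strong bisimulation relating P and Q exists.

bisimilar

LTS(P): 5 reachable states
  u0 = 0 + b.(b.0 | c.0) :: ··b··> u1
  u1 = b.0 | c.0 :: ··b··> u2, ··c··> u3
  u2 = 0 | c.0 :: ··c··> u4
  u3 = b.0 | 0 :: ··b··> u4
  u4 = 0 | 0 :: ·
LTS(Q): 5 reachable states
  v0 = b.(b.0 | c.0) :: ··b··> v1
  v1 = b.0 | c.0 :: ··b··> v2, ··c··> v3
  v2 = 0 | c.0 :: ··c··> v4
  v3 = b.0 | 0 :: ··b··> v4
  v4 = 0 | 0 :: ·
Partition-refinement fixed point:
  B0 = {u0, v0}
  B1 = {u1, v1}
  B2 = {u2, v2}
  B3 = {u4, v4}
  B4 = {u3, v3}
u0 ∈ B0, v0 ∈ B0 → same block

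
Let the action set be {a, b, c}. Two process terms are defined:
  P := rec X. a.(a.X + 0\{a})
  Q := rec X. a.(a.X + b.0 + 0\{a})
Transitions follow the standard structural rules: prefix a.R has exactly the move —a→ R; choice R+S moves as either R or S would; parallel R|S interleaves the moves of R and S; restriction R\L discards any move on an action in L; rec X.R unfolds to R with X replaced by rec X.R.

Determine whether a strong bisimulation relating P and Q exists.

LTS(P): 2 reachable states
  s0 = rec X. a.(a.X + 0\{a}) → -a-> s1
  s1 = a.(rec X. a.(a.X + 0\{a})) + 0\{a} → -a-> s0
LTS(Q): 3 reachable states
  t0 = rec X. a.(a.X + b.0 + 0\{a}) → -a-> t1
  t1 = a.(rec X. a.(a.X + b.0 + 0\{a})) + b.0 + 0\{a} → -a-> t0, -b-> t2
  t2 = 0 → stopped
Bisimilarity quotient blocks:
  B0 = {s0, s1}
  B1 = {t0}
  B2 = {t1}
  B3 = {t2}
s0 ∈ B0, t0 ∈ B1 → different blocks

not bisimilar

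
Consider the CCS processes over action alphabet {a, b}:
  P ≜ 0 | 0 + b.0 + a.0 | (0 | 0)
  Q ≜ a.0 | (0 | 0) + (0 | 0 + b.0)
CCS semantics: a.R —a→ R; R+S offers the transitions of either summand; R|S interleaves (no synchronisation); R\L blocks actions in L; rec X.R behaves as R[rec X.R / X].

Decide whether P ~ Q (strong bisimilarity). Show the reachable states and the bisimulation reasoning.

P's transition system — 3 states:
  p0 = 0 | 0 + b.0 + a.0 | (0 | 0) has moves —a→ p1, —b→ p2
  p1 = 0 | (0 | 0) has moves ∅
  p2 = 0 has moves ∅
Q's transition system — 3 states:
  q0 = a.0 | (0 | 0) + (0 | 0 + b.0) has moves —a→ q1, —b→ q2
  q1 = 0 | (0 | 0) has moves ∅
  q2 = 0 has moves ∅
Coarsest stable partition (strong bisimilarity classes):
  B0 = {p0, q0}
  B1 = {p1, p2, q1, q2}
p0 ∈ B0, q0 ∈ B0 → same block

bisimilar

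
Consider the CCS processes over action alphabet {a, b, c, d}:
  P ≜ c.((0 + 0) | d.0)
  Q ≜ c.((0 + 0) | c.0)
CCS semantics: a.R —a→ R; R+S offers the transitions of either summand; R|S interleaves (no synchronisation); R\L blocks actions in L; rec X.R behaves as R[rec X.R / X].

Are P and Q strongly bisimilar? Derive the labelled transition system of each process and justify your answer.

LTS(P): 3 reachable states
  m0 = c.((0 + 0) | d.0) ⊢ —c→ m1
  m1 = (0 + 0) | d.0 ⊢ —d→ m2
  m2 = (0 + 0) | 0 ⊢ deadlocked
LTS(Q): 3 reachable states
  n0 = c.((0 + 0) | c.0) ⊢ —c→ n1
  n1 = (0 + 0) | c.0 ⊢ —c→ n2
  n2 = (0 + 0) | 0 ⊢ deadlocked
Coarsest stable partition (strong bisimilarity classes):
  B0 = {m0}
  B1 = {m1}
  B2 = {m2, n2}
  B3 = {n0}
  B4 = {n1}
m0 ∈ B0, n0 ∈ B3 → different blocks

not bisimilar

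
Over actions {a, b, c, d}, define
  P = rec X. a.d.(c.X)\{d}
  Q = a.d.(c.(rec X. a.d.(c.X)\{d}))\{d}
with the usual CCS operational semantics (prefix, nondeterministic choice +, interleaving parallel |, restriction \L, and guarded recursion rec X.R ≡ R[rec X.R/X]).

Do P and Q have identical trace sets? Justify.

Reachable graph of P (5 states):
  s0 = rec X. a.d.(c.X)\{d} :: —a→ s1
  s1 = d.(c.(rec X. a.d.(c.X)\{d}))\{d} :: —d→ s2
  s2 = (c.(rec X. a.d.(c.X)\{d}))\{d} :: —c→ s3
  s3 = (rec X. a.d.(c.X)\{d})\{d} :: —a→ s4
  s4 = (d.(c.(rec X. a.d.(c.X)\{d}))\{d})\{d} :: ∅
Reachable graph of Q (5 states):
  t0 = a.d.(c.(rec X. a.d.(c.X)\{d}))\{d} :: —a→ t1
  t1 = d.(c.(rec X. a.d.(c.X)\{d}))\{d} :: —d→ t2
  t2 = (c.(rec X. a.d.(c.X)\{d}))\{d} :: —c→ t3
  t3 = (rec X. a.d.(c.X)\{d})\{d} :: —a→ t4
  t4 = (d.(c.(rec X. a.d.(c.X)\{d}))\{d})\{d} :: ∅
Partition-refinement fixed point:
  B0 = {s0, t0}
  B1 = {s1, t1}
  B2 = {s2, t2}
  B3 = {s3, t3}
  B4 = {s4, t4}
s0 ∈ B0, t0 ∈ B0 → same block
Bisimilar ⇒ trace-equivalent.

YES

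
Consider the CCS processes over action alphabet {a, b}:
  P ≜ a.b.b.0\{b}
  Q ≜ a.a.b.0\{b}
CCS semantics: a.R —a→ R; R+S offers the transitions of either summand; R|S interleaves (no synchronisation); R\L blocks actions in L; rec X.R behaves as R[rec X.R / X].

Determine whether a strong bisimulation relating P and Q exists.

Reachable graph of P (4 states):
  p0 = a.b.b.0\{b} | =a=> p1
  p1 = b.b.0\{b} | =b=> p2
  p2 = b.0\{b} | =b=> p3
  p3 = 0\{b} | ·
Reachable graph of Q (4 states):
  q0 = a.a.b.0\{b} | =a=> q1
  q1 = a.b.0\{b} | =a=> q2
  q2 = b.0\{b} | =b=> q3
  q3 = 0\{b} | ·
Partition-refinement fixed point:
  B0 = {p0}
  B1 = {p1}
  B2 = {p2, q2}
  B3 = {p3, q3}
  B4 = {q0}
  B5 = {q1}
p0 ∈ B0, q0 ∈ B4 → different blocks

P ≁ Q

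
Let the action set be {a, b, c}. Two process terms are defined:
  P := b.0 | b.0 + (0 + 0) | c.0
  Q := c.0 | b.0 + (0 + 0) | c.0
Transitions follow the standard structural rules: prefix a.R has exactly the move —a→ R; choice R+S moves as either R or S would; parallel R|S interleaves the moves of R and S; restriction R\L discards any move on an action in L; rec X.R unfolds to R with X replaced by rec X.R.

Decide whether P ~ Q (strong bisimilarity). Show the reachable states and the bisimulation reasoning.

LTS(P): 5 reachable states
  s0 = b.0 | b.0 + (0 + 0) | c.0 :: ··b··> s1, ··b··> s2, ··c··> s3
  s1 = 0 | b.0 :: ··b··> s4
  s2 = b.0 | 0 :: ··b··> s4
  s3 = (0 + 0) | 0 :: ∅
  s4 = 0 | 0 :: ∅
LTS(Q): 5 reachable states
  t0 = c.0 | b.0 + (0 + 0) | c.0 :: ··b··> t1, ··c··> t2, ··c··> t3
  t1 = c.0 | 0 :: ··c··> t4
  t2 = (0 + 0) | 0 :: ∅
  t3 = 0 | b.0 :: ··b··> t4
  t4 = 0 | 0 :: ∅
Bisimilarity quotient blocks:
  B0 = {s0}
  B1 = {s1, s2, t3}
  B2 = {s3, s4, t2, t4}
  B3 = {t0}
  B4 = {t1}
s0 ∈ B0, t0 ∈ B3 → different blocks

NO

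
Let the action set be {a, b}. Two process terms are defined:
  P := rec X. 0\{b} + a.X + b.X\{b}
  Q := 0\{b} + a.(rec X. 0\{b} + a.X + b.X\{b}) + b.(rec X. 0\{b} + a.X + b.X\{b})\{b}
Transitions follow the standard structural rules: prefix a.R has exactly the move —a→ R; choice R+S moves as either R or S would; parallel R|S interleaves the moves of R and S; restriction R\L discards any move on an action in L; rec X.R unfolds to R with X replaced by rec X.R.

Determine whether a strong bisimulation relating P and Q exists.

YES

Reachable graph of P (2 states):
  m0 = rec X. 0\{b} + a.X + b.X\{b} → =a=> m0, =b=> m1
  m1 = (rec X. 0\{b} + a.X + b.X\{b})\{b} → =a=> m1
Reachable graph of Q (3 states):
  n0 = 0\{b} + a.(rec X. 0\{b} + a.X + b.X\{b}) + b.(rec X. 0\{b} + a.X + b.X\{b})\{b} → =a=> n1, =b=> n2
  n1 = rec X. 0\{b} + a.X + b.X\{b} → =a=> n1, =b=> n2
  n2 = (rec X. 0\{b} + a.X + b.X\{b})\{b} → =a=> n2
Partition-refinement fixed point:
  B0 = {m0, n0, n1}
  B1 = {m1, n2}
m0 ∈ B0, n0 ∈ B0 → same block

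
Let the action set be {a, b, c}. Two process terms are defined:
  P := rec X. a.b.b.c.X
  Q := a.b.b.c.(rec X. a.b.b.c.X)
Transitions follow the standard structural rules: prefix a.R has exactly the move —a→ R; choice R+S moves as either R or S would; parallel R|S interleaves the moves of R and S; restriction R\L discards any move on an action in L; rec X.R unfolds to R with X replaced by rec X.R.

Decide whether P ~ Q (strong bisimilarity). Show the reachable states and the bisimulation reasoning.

P's transition system — 4 states:
  p0 = rec X. a.b.b.c.X has moves -a-> p1
  p1 = b.b.c.(rec X. a.b.b.c.X) has moves -b-> p2
  p2 = b.c.(rec X. a.b.b.c.X) has moves -b-> p3
  p3 = c.(rec X. a.b.b.c.X) has moves -c-> p0
Q's transition system — 5 states:
  q0 = a.b.b.c.(rec X. a.b.b.c.X) has moves -a-> q1
  q1 = b.b.c.(rec X. a.b.b.c.X) has moves -b-> q2
  q2 = b.c.(rec X. a.b.b.c.X) has moves -b-> q3
  q3 = c.(rec X. a.b.b.c.X) has moves -c-> q4
  q4 = rec X. a.b.b.c.X has moves -a-> q1
Coarsest stable partition (strong bisimilarity classes):
  B0 = {p0, q0, q4}
  B1 = {p1, q1}
  B2 = {p2, q2}
  B3 = {p3, q3}
p0 ∈ B0, q0 ∈ B0 → same block

bisimilar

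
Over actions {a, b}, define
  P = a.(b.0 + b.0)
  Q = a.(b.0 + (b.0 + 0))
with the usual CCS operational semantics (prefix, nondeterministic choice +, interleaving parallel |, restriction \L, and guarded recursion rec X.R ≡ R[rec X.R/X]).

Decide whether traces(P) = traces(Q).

LTS(P): 3 reachable states
  m0 = a.(b.0 + b.0) has moves -a-> m1
  m1 = b.0 + b.0 has moves -b-> m2
  m2 = 0 has moves (no moves)
LTS(Q): 3 reachable states
  n0 = a.(b.0 + (b.0 + 0)) has moves -a-> n1
  n1 = b.0 + (b.0 + 0) has moves -b-> n2
  n2 = 0 has moves (no moves)
Partition-refinement fixed point:
  B0 = {m0, n0}
  B1 = {m1, n1}
  B2 = {m2, n2}
m0 ∈ B0, n0 ∈ B0 → same block
Bisimilar ⇒ trace-equivalent.

YES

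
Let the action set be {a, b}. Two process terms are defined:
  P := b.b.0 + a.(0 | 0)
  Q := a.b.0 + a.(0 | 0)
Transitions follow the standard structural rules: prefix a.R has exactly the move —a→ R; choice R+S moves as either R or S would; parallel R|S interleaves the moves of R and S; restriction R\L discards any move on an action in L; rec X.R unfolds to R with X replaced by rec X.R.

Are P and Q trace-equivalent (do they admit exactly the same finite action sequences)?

NO — witness ⟨b⟩

LTS(P): 4 reachable states
  p0 = b.b.0 + a.(0 | 0) | =a=> p1, =b=> p2
  p1 = 0 | 0 | ∅
  p2 = b.0 | =b=> p3
  p3 = 0 | ∅
LTS(Q): 4 reachable states
  q0 = a.b.0 + a.(0 | 0) | =a=> q1, =a=> q2
  q1 = 0 | 0 | ∅
  q2 = b.0 | =b=> q3
  q3 = 0 | ∅
Executing b from P (initial set {p0}):
  after b @ step 1: {p2}
  — P admits the full trace.
Executing b from Q (initial set {q0}):
  after b @ step 1: no successor for Q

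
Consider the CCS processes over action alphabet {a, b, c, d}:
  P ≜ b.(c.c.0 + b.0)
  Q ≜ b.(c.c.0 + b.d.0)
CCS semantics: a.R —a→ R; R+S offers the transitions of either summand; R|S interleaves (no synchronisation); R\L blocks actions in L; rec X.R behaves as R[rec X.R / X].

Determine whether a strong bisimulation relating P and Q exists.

P ≁ Q

P's transition system — 4 states:
  u0 = b.(c.c.0 + b.0) :: ··b··> u1
  u1 = c.c.0 + b.0 :: ··b··> u2, ··c··> u3
  u2 = 0 :: stopped
  u3 = c.0 :: ··c··> u2
Q's transition system — 5 states:
  v0 = b.(c.c.0 + b.d.0) :: ··b··> v1
  v1 = c.c.0 + b.d.0 :: ··b··> v2, ··c··> v3
  v2 = d.0 :: ··d··> v4
  v3 = c.0 :: ··c··> v4
  v4 = 0 :: stopped
Coarsest stable partition (strong bisimilarity classes):
  B0 = {u0}
  B1 = {u1}
  B2 = {u3, v3}
  B3 = {u2, v4}
  B4 = {v0}
  B5 = {v1}
  B6 = {v2}
u0 ∈ B0, v0 ∈ B4 → different blocks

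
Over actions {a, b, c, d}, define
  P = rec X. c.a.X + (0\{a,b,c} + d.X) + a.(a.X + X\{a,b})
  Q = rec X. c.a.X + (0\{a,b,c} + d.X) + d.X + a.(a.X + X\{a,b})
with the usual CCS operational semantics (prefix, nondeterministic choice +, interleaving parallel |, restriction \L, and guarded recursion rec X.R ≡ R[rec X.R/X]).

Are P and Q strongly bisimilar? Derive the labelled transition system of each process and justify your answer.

P ~ Q

P's transition system — 5 states:
  m0 = rec X. c.a.X + (0\{a,b,c} + d.X) + a.(a.X + X\{a,b}) | —a→ m1, —c→ m2, —d→ m0
  m1 = a.(rec X. c.a.X + (0\{a,b,c} + d.X) + a.(a.X + X\{a,b})) + (rec X. c.a.X + (0\{a,b,c} + d.X) + a.(a.X + X\{a,b}))\{a,b} | —a→ m0, —c→ m3, —d→ m4
  m2 = a.(rec X. c.a.X + (0\{a,b,c} + d.X) + a.(a.X + X\{a,b})) | —a→ m0
  m3 = (a.(rec X. c.a.X + (0\{a,b,c} + d.X) + a.(a.X + X\{a,b})))\{a,b} | ∅
  m4 = (rec X. c.a.X + (0\{a,b,c} + d.X) + a.(a.X + X\{a,b}))\{a,b} | —c→ m3, —d→ m4
Q's transition system — 5 states:
  n0 = rec X. c.a.X + (0\{a,b,c} + d.X) + d.X + a.(a.X + X\{a,b}) | —a→ n1, —c→ n2, —d→ n0
  n1 = a.(rec X. c.a.X + (0\{a,b,c} + d.X) + d.X + a.(a.X + X\{a,b})) + (rec X. c.a.X + (0\{a,b,c} + d.X) + d.X + a.(a.X + X\{a,b}))\{a,b} | —a→ n0, —c→ n3, —d→ n4
  n2 = a.(rec X. c.a.X + (0\{a,b,c} + d.X) + d.X + a.(a.X + X\{a,b})) | —a→ n0
  n3 = (a.(rec X. c.a.X + (0\{a,b,c} + d.X) + d.X + a.(a.X + X\{a,b})))\{a,b} | ∅
  n4 = (rec X. c.a.X + (0\{a,b,c} + d.X) + d.X + a.(a.X + X\{a,b}))\{a,b} | —c→ n3, —d→ n4
Coarsest stable partition (strong bisimilarity classes):
  B0 = {m0, n0}
  B1 = {m2, n2}
  B2 = {m1, n1}
  B3 = {m3, n3}
  B4 = {m4, n4}
m0 ∈ B0, n0 ∈ B0 → same block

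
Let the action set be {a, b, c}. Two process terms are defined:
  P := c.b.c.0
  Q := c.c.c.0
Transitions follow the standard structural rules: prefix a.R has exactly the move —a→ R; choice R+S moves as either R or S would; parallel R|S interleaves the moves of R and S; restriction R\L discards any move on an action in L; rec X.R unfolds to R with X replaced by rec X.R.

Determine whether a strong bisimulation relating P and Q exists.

Reachable graph of P (4 states):
  p0 = c.b.c.0 ⊢ -c-> p1
  p1 = b.c.0 ⊢ -b-> p2
  p2 = c.0 ⊢ -c-> p3
  p3 = 0 ⊢ ·
Reachable graph of Q (4 states):
  q0 = c.c.c.0 ⊢ -c-> q1
  q1 = c.c.0 ⊢ -c-> q2
  q2 = c.0 ⊢ -c-> q3
  q3 = 0 ⊢ ·
Partition-refinement fixed point:
  B0 = {p0}
  B1 = {p1}
  B2 = {p2, q2}
  B3 = {p3, q3}
  B4 = {q0}
  B5 = {q1}
p0 ∈ B0, q0 ∈ B4 → different blocks

P ≁ Q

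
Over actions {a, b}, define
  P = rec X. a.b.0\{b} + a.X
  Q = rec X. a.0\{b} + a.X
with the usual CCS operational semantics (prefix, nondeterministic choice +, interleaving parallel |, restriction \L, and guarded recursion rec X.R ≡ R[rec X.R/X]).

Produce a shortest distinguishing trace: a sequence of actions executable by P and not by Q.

P's transition system — 3 states:
  u0 = rec X. a.b.0\{b} + a.X ⊢ --a--▸ u0, --a--▸ u1
  u1 = b.0\{b} ⊢ --b--▸ u2
  u2 = 0\{b} ⊢ ·
Q's transition system — 2 states:
  v0 = rec X. a.0\{b} + a.X ⊢ --a--▸ v0, --a--▸ v1
  v1 = 0\{b} ⊢ ·
Run σ = ⟨ab⟩ on P: start {u0}
  [1] a ⇒ {u0, u1}
  [2] b ⇒ {u2}
  ✓ P
Run σ = ⟨ab⟩ on Q: start {v0}
  [1] a ⇒ {v0, v1}
  [2] b ⇒ no successor for Q

ab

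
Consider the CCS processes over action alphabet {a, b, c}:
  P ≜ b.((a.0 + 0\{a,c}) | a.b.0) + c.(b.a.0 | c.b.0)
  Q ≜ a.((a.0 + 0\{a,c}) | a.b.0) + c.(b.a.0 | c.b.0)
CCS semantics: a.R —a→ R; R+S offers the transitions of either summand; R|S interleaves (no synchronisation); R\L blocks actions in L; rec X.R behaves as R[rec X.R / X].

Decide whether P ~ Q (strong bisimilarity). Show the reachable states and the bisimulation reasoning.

P ≁ Q

Reachable graph of P (14 states):
  m0 = b.((a.0 + 0\{a,c}) | a.b.0) + c.(b.a.0 | c.b.0) has moves —b→ m1, —c→ m2
  m1 = (a.0 + 0\{a,c}) | a.b.0 has moves —a→ m3, —a→ m4
  m2 = b.a.0 | c.b.0 has moves —b→ m5, —c→ m6
  m3 = (a.0 + 0\{a,c}) | b.0 has moves —a→ m7, —b→ m8
  m4 = 0 | a.b.0 has moves —a→ m7
  m5 = a.0 | c.b.0 has moves —a→ m9, —c→ m10
  m6 = b.a.0 | b.0 has moves —b→ m10, —b→ m11
  m7 = 0 | b.0 has moves —b→ m12
  m8 = (a.0 + 0\{a,c}) | 0 has moves —a→ m12
  m9 = 0 | c.b.0 has moves —c→ m7
  m10 = a.0 | b.0 has moves —a→ m7, —b→ m13
  m11 = b.a.0 | 0 has moves —b→ m13
  m12 = 0 | 0 has moves ·
  m13 = a.0 | 0 has moves —a→ m12
Reachable graph of Q (14 states):
  n0 = a.((a.0 + 0\{a,c}) | a.b.0) + c.(b.a.0 | c.b.0) has moves —a→ n1, —c→ n2
  n1 = (a.0 + 0\{a,c}) | a.b.0 has moves —a→ n3, —a→ n4
  n2 = b.a.0 | c.b.0 has moves —b→ n5, —c→ n6
  n3 = (a.0 + 0\{a,c}) | b.0 has moves —a→ n7, —b→ n8
  n4 = 0 | a.b.0 has moves —a→ n7
  n5 = a.0 | c.b.0 has moves —a→ n9, —c→ n10
  n6 = b.a.0 | b.0 has moves —b→ n10, —b→ n11
  n7 = 0 | b.0 has moves —b→ n12
  n8 = (a.0 + 0\{a,c}) | 0 has moves —a→ n12
  n9 = 0 | c.b.0 has moves —c→ n7
  n10 = a.0 | b.0 has moves —a→ n7, —b→ n13
  n11 = b.a.0 | 0 has moves —b→ n13
  n12 = 0 | 0 has moves ·
  n13 = a.0 | 0 has moves —a→ n12
Coarsest stable partition (strong bisimilarity classes):
  B0 = {m0}
  B1 = {m1, n1}
  B2 = {m10, m3, n10, n3}
  B3 = {m13, m8, n13, n8}
  B4 = {m12, n12}
  B5 = {m7, n7}
  B6 = {m4, n4}
  B7 = {m2, n2}
  B8 = {m5, n5}
  B9 = {m9, n9}
  B10 = {m6, n6}
  B11 = {m11, n11}
  B12 = {n0}
m0 ∈ B0, n0 ∈ B12 → different blocks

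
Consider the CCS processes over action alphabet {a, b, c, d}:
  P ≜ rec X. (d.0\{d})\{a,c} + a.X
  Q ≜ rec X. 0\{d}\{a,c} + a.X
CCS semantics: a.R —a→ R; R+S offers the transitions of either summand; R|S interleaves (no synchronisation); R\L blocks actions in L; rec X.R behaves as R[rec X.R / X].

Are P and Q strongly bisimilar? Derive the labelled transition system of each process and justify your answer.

P's transition system — 2 states:
  s0 = rec X. (d.0\{d})\{a,c} + a.X → --a--▸ s0, --d--▸ s1
  s1 = 0\{d}\{a,c} → (no moves)
Q's transition system — 1 states:
  t0 = rec X. 0\{d}\{a,c} + a.X → --a--▸ t0
Bisimilarity quotient blocks:
  B0 = {s0}
  B1 = {s1}
  B2 = {t0}
s0 ∈ B0, t0 ∈ B2 → different blocks

NO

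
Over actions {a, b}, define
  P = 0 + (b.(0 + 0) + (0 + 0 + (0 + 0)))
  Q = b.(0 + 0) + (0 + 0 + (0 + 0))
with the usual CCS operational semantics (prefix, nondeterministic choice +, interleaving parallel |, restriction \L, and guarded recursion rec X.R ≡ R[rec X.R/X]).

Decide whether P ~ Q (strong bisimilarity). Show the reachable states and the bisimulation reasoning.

P's transition system — 2 states:
  u0 = 0 + (b.(0 + 0) + (0 + 0 + (0 + 0))) | ··b··> u1
  u1 = 0 + 0 | ∅
Q's transition system — 2 states:
  v0 = b.(0 + 0) + (0 + 0 + (0 + 0)) | ··b··> v1
  v1 = 0 + 0 | ∅
Bisimilarity quotient blocks:
  B0 = {u0, v0}
  B1 = {u1, v1}
u0 ∈ B0, v0 ∈ B0 → same block

P ~ Q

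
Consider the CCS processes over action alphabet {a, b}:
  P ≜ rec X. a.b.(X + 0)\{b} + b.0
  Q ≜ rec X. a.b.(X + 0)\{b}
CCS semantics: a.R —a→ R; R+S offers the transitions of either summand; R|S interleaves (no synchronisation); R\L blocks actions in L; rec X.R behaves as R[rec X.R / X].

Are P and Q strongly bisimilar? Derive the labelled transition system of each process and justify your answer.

P's transition system — 5 states:
  s0 = rec X. a.b.(X + 0)\{b} + b.0 has moves -a-> s1, -b-> s2
  s1 = b.((rec X. a.b.(X + 0)\{b} + b.0) + 0)\{b} has moves -b-> s3
  s2 = 0 has moves stopped
  s3 = ((rec X. a.b.(X + 0)\{b} + b.0) + 0)\{b} has moves -a-> s4
  s4 = (b.((rec X. a.b.(X + 0)\{b} + b.0) + 0)\{b})\{b} has moves stopped
Q's transition system — 4 states:
  t0 = rec X. a.b.(X + 0)\{b} has moves -a-> t1
  t1 = b.((rec X. a.b.(X + 0)\{b}) + 0)\{b} has moves -b-> t2
  t2 = ((rec X. a.b.(X + 0)\{b}) + 0)\{b} has moves -a-> t3
  t3 = (b.((rec X. a.b.(X + 0)\{b}) + 0)\{b})\{b} has moves stopped
Partition-refinement fixed point:
  B0 = {s0}
  B1 = {s2, s4, t3}
  B2 = {s1, t1}
  B3 = {s3, t2}
  B4 = {t0}
s0 ∈ B0, t0 ∈ B4 → different blocks

NO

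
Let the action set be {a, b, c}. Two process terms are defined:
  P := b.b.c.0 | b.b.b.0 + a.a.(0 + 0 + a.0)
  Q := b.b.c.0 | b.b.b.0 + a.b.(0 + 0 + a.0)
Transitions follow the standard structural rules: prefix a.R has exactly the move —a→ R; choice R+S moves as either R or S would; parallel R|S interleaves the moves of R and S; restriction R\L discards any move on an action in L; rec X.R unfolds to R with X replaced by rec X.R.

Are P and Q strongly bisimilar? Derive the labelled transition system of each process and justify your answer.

NO

P's transition system — 19 states:
  m0 = b.b.c.0 | b.b.b.0 + a.a.(0 + 0 + a.0) :: —a→ m1, —b→ m2, —b→ m3
  m1 = a.(0 + 0 + a.0) :: —a→ m4
  m2 = b.b.c.0 | b.b.0 :: —b→ m5, —b→ m6
  m3 = b.c.0 | b.b.b.0 :: —b→ m6, —b→ m7
  m4 = 0 + 0 + a.0 :: —a→ m8
  m5 = b.b.c.0 | b.0 :: —b→ m10, —b→ m9
  m6 = b.c.0 | b.b.0 :: —b→ m10, —b→ m11
  m7 = c.0 | b.b.b.0 :: —b→ m11, —c→ m12
  m8 = 0 :: (no moves)
  m9 = b.b.c.0 | 0 :: —b→ m13
  m10 = b.c.0 | b.0 :: —b→ m13, —b→ m14
  m11 = c.0 | b.b.0 :: —b→ m14, —c→ m15
  m12 = 0 | b.b.b.0 :: —b→ m15
  m13 = b.c.0 | 0 :: —b→ m16
  m14 = c.0 | b.0 :: —b→ m16, —c→ m17
  m15 = 0 | b.b.0 :: —b→ m17
  m16 = c.0 | 0 :: —c→ m18
  m17 = 0 | b.0 :: —b→ m18
  m18 = 0 | 0 :: (no moves)
Q's transition system — 19 states:
  n0 = b.b.c.0 | b.b.b.0 + a.b.(0 + 0 + a.0) :: —a→ n1, —b→ n2, —b→ n3
  n1 = b.(0 + 0 + a.0) :: —b→ n4
  n2 = b.b.c.0 | b.b.0 :: —b→ n5, —b→ n6
  n3 = b.c.0 | b.b.b.0 :: —b→ n6, —b→ n7
  n4 = 0 + 0 + a.0 :: —a→ n8
  n5 = b.b.c.0 | b.0 :: —b→ n10, —b→ n9
  n6 = b.c.0 | b.b.0 :: —b→ n10, —b→ n11
  n7 = c.0 | b.b.b.0 :: —b→ n11, —c→ n12
  n8 = 0 :: (no moves)
  n9 = b.b.c.0 | 0 :: —b→ n13
  n10 = b.c.0 | b.0 :: —b→ n13, —b→ n14
  n11 = c.0 | b.b.0 :: —b→ n14, —c→ n15
  n12 = 0 | b.b.b.0 :: —b→ n15
  n13 = b.c.0 | 0 :: —b→ n16
  n14 = c.0 | b.0 :: —b→ n16, —c→ n17
  n15 = 0 | b.b.0 :: —b→ n17
  n16 = c.0 | 0 :: —c→ n18
  n17 = 0 | b.0 :: —b→ n18
  n18 = 0 | 0 :: (no moves)
Partition-refinement fixed point:
  B0 = {m0}
  B1 = {m2, n2}
  B2 = {m6, n6}
  B3 = {m11, n11}
  B4 = {m15, n15}
  B5 = {m17, n17}
  B6 = {m18, m8, n18, n8}
  B7 = {m14, n14}
  B8 = {m16, n16}
  B9 = {m10, n10}
  B10 = {m13, n13}
  B11 = {m5, n5}
  B12 = {m9, n9}
  B13 = {m3, n3}
  B14 = {m7, n7}
  B15 = {m12, n12}
  B16 = {m1}
  B17 = {m4, n4}
  B18 = {n0}
  B19 = {n1}
m0 ∈ B0, n0 ∈ B18 → different blocks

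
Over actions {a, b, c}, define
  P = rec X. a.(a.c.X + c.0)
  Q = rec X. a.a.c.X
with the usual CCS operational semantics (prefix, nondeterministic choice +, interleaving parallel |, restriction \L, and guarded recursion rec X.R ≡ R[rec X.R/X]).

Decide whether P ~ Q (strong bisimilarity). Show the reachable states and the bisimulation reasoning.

NO

LTS(P): 4 reachable states
  s0 = rec X. a.(a.c.X + c.0) | ··a··> s1
  s1 = a.c.(rec X. a.(a.c.X + c.0)) + c.0 | ··a··> s2, ··c··> s3
  s2 = c.(rec X. a.(a.c.X + c.0)) | ··c··> s0
  s3 = 0 | (no moves)
LTS(Q): 3 reachable states
  t0 = rec X. a.a.c.X | ··a··> t1
  t1 = a.c.(rec X. a.a.c.X) | ··a··> t2
  t2 = c.(rec X. a.a.c.X) | ··c··> t0
Partition-refinement fixed point:
  B0 = {s0}
  B1 = {s1}
  B2 = {s2}
  B3 = {s3}
  B4 = {t0}
  B5 = {t1}
  B6 = {t2}
s0 ∈ B0, t0 ∈ B4 → different blocks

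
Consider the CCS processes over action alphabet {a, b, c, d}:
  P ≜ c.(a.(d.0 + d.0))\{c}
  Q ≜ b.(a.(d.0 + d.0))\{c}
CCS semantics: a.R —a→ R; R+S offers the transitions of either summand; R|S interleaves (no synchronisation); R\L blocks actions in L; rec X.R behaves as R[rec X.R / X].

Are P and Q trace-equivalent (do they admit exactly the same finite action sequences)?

traces(P) ≠ traces(Q) — witness ⟨c⟩

P's transition system — 4 states:
  p0 = c.(a.(d.0 + d.0))\{c} | --c--▸ p1
  p1 = (a.(d.0 + d.0))\{c} | --a--▸ p2
  p2 = (d.0 + d.0)\{c} | --d--▸ p3
  p3 = 0\{c} | ·
Q's transition system — 4 states:
  q0 = b.(a.(d.0 + d.0))\{c} | --b--▸ q1
  q1 = (a.(d.0 + d.0))\{c} | --a--▸ q2
  q2 = (d.0 + d.0)\{c} | --d--▸ q3
  q3 = 0\{c} | ·
Trace ⟨c⟩ through P, begin at {p0}:
  after c @ step 1: {p1}
  ✓ P
Trace ⟨c⟩ through Q, begin at {q0}:
  after c @ step 1: ∅  — Q cannot continue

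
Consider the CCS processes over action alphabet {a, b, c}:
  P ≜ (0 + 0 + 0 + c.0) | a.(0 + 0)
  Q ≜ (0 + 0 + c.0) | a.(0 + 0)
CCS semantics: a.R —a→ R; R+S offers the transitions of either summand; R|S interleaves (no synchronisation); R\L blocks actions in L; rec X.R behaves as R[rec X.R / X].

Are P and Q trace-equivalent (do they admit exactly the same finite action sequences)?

P's transition system — 4 states:
  u0 = (0 + 0 + 0 + c.0) | a.(0 + 0) → ··a··> u1, ··c··> u2
  u1 = (0 + 0 + 0 + c.0) | (0 + 0) → ··c··> u3
  u2 = 0 | a.(0 + 0) → ··a··> u3
  u3 = 0 | (0 + 0) → (no moves)
Q's transition system — 4 states:
  v0 = (0 + 0 + c.0) | a.(0 + 0) → ··a··> v1, ··c··> v2
  v1 = (0 + 0 + c.0) | (0 + 0) → ··c··> v3
  v2 = 0 | a.(0 + 0) → ··a··> v3
  v3 = 0 | (0 + 0) → (no moves)
Coarsest stable partition (strong bisimilarity classes):
  B0 = {u0, v0}
  B1 = {u1, v1}
  B2 = {u3, v3}
  B3 = {u2, v2}
u0 ∈ B0, v0 ∈ B0 → same block
Bisimilar ⇒ trace-equivalent.

traces(P) = traces(Q)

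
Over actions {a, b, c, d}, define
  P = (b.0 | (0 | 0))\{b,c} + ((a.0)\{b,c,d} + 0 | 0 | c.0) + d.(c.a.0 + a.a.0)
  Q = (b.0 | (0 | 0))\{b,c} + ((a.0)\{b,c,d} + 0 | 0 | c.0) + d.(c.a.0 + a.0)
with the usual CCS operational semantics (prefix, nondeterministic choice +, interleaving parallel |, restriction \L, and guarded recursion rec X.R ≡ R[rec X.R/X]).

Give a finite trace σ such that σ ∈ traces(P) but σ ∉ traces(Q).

daa

LTS(P): 6 reachable states
  p0 = (b.0 | (0 | 0))\{b,c} + ((a.0)\{b,c,d} + 0 | 0 | c.0) + d.(c.a.0 + a.a.0) has moves —a→ p1, —c→ p2, —d→ p3
  p1 = 0\{b,c,d} has moves (no moves)
  p2 = 0 | 0 | 0 has moves (no moves)
  p3 = c.a.0 + a.a.0 has moves —a→ p4, —c→ p4
  p4 = a.0 has moves —a→ p5
  p5 = 0 has moves (no moves)
LTS(Q): 6 reachable states
  q0 = (b.0 | (0 | 0))\{b,c} + ((a.0)\{b,c,d} + 0 | 0 | c.0) + d.(c.a.0 + a.0) has moves —a→ q1, —c→ q2, —d→ q3
  q1 = 0\{b,c,d} has moves (no moves)
  q2 = 0 | 0 | 0 has moves (no moves)
  q3 = c.a.0 + a.0 has moves —a→ q4, —c→ q5
  q4 = 0 has moves (no moves)
  q5 = a.0 has moves —a→ q4
Trace ⟨daa⟩ through P, begin at {p0}:
  after d @ step 1: {p3}
  after a @ step 2: {p4}
  after a @ step 3: {p5}
  P completes σ.
Trace ⟨daa⟩ through Q, begin at {q0}:
  after d @ step 1: {q3}
  after a @ step 2: {q4}
  after a @ step 3: no successor for Q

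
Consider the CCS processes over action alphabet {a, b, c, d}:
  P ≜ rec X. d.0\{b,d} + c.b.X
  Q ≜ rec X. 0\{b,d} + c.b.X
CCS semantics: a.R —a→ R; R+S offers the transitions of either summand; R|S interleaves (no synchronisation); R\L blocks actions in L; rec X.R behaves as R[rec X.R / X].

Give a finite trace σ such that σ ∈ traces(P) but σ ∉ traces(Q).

LTS(P): 3 reachable states
  s0 = rec X. d.0\{b,d} + c.b.X → ··c··> s1, ··d··> s2
  s1 = b.(rec X. d.0\{b,d} + c.b.X) → ··b··> s0
  s2 = 0\{b,d} → ∅
LTS(Q): 2 reachable states
  t0 = rec X. 0\{b,d} + c.b.X → ··c··> t1
  t1 = b.(rec X. 0\{b,d} + c.b.X) → ··b··> t0
Trace ⟨d⟩ through P, begin at {s0}:
  after d @ step 1: {s2}
  — P admits the full trace.
Trace ⟨d⟩ through Q, begin at {t0}:
  after d @ step 1: no successor for Q

d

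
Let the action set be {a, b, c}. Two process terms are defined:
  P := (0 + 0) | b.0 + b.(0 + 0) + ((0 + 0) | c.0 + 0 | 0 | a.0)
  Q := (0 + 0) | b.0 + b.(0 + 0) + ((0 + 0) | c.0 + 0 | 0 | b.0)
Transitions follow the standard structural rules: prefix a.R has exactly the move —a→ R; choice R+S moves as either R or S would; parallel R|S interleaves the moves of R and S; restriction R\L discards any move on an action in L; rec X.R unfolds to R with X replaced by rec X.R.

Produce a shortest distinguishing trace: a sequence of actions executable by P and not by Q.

P's transition system — 4 states:
  m0 = (0 + 0) | b.0 + b.(0 + 0) + ((0 + 0) | c.0 + 0 | 0 | a.0) | =a=> m1, =b=> m2, =b=> m3, =c=> m2
  m1 = 0 | 0 | 0 | ∅
  m2 = (0 + 0) | 0 | ∅
  m3 = 0 + 0 | ∅
Q's transition system — 4 states:
  n0 = (0 + 0) | b.0 + b.(0 + 0) + ((0 + 0) | c.0 + 0 | 0 | b.0) | =b=> n1, =b=> n2, =b=> n3, =c=> n1
  n1 = (0 + 0) | 0 | ∅
  n2 = 0 + 0 | ∅
  n3 = 0 | 0 | 0 | ∅
Trace ⟨a⟩ through P, begin at {m0}:
  [1] a ⇒ {m1}
  — P admits the full trace.
Trace ⟨a⟩ through Q, begin at {n0}:
  [1] a ⇒ ∅  — Q cannot continue

a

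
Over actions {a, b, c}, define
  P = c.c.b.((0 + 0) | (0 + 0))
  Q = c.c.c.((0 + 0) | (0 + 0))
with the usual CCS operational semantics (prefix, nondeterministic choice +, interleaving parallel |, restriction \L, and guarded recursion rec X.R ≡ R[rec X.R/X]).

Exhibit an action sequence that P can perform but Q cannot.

ccb

LTS(P): 4 reachable states
  u0 = c.c.b.((0 + 0) | (0 + 0)) → ··c··> u1
  u1 = c.b.((0 + 0) | (0 + 0)) → ··c··> u2
  u2 = b.((0 + 0) | (0 + 0)) → ··b··> u3
  u3 = (0 + 0) | (0 + 0) → ·
LTS(Q): 4 reachable states
  v0 = c.c.c.((0 + 0) | (0 + 0)) → ··c··> v1
  v1 = c.c.((0 + 0) | (0 + 0)) → ··c··> v2
  v2 = c.((0 + 0) | (0 + 0)) → ··c··> v3
  v3 = (0 + 0) | (0 + 0) → ·
Run σ = ⟨ccb⟩ on P: start {u0}
  step 1 (c): {u1}
  step 2 (c): {u2}
  step 3 (b): {u3}
  — P admits the full trace.
Run σ = ⟨ccb⟩ on Q: start {v0}
  step 1 (c): {v1}
  step 2 (c): {v2}
  step 3 (b): no successor for Q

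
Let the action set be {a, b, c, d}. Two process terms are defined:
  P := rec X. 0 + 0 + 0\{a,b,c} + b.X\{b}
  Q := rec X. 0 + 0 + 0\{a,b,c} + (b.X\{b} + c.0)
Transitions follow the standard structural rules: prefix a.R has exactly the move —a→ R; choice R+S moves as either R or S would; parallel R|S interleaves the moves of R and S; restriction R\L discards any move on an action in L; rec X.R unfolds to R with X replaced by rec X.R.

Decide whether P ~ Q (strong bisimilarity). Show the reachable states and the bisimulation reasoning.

not bisimilar

Reachable graph of P (2 states):
  s0 = rec X. 0 + 0 + 0\{a,b,c} + b.X\{b} → --b--▸ s1
  s1 = (rec X. 0 + 0 + 0\{a,b,c} + b.X\{b})\{b} → deadlocked
Reachable graph of Q (4 states):
  t0 = rec X. 0 + 0 + 0\{a,b,c} + (b.X\{b} + c.0) → --b--▸ t1, --c--▸ t2
  t1 = (rec X. 0 + 0 + 0\{a,b,c} + (b.X\{b} + c.0))\{b} → --c--▸ t3
  t2 = 0 → deadlocked
  t3 = 0\{b} → deadlocked
Coarsest stable partition (strong bisimilarity classes):
  B0 = {s0}
  B1 = {s1, t2, t3}
  B2 = {t0}
  B3 = {t1}
s0 ∈ B0, t0 ∈ B2 → different blocks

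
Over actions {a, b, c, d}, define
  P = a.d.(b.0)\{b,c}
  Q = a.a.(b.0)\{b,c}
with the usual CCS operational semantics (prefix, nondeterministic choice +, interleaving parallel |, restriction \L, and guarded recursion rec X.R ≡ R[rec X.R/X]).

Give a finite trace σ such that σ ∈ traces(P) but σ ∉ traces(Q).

ad

LTS(P): 3 reachable states
  p0 = a.d.(b.0)\{b,c} has moves -a-> p1
  p1 = d.(b.0)\{b,c} has moves -d-> p2
  p2 = (b.0)\{b,c} has moves deadlocked
LTS(Q): 3 reachable states
  q0 = a.a.(b.0)\{b,c} has moves -a-> q1
  q1 = a.(b.0)\{b,c} has moves -a-> q2
  q2 = (b.0)\{b,c} has moves deadlocked
Trace ⟨ad⟩ through P, begin at {p0}:
  [1] a ⇒ {p1}
  [2] d ⇒ {p2}
  — P admits the full trace.
Trace ⟨ad⟩ through Q, begin at {q0}:
  [1] a ⇒ {q1}
  [2] d ⇒ no successor for Q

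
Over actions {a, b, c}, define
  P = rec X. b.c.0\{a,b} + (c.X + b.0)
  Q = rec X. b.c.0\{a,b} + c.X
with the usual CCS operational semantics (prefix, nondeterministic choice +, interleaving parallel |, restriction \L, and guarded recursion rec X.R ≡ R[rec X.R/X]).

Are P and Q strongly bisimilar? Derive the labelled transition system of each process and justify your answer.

NO

Reachable graph of P (4 states):
  s0 = rec X. b.c.0\{a,b} + (c.X + b.0) → —b→ s1, —b→ s2, —c→ s0
  s1 = 0 → (no moves)
  s2 = c.0\{a,b} → —c→ s3
  s3 = 0\{a,b} → (no moves)
Reachable graph of Q (3 states):
  t0 = rec X. b.c.0\{a,b} + c.X → —b→ t1, —c→ t0
  t1 = c.0\{a,b} → —c→ t2
  t2 = 0\{a,b} → (no moves)
Bisimilarity quotient blocks:
  B0 = {s0}
  B1 = {s2, t1}
  B2 = {s1, s3, t2}
  B3 = {t0}
s0 ∈ B0, t0 ∈ B3 → different blocks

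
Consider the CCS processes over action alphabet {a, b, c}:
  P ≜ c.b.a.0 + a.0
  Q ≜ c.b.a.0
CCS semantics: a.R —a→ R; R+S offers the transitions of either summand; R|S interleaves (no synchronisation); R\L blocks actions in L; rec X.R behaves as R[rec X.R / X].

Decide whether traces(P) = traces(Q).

traces(P) ≠ traces(Q) — witness ⟨a⟩

LTS(P): 4 reachable states
  u0 = c.b.a.0 + a.0 ⊢ --a--▸ u1, --c--▸ u2
  u1 = 0 ⊢ deadlocked
  u2 = b.a.0 ⊢ --b--▸ u3
  u3 = a.0 ⊢ --a--▸ u1
LTS(Q): 4 reachable states
  v0 = c.b.a.0 ⊢ --c--▸ v1
  v1 = b.a.0 ⊢ --b--▸ v2
  v2 = a.0 ⊢ --a--▸ v3
  v3 = 0 ⊢ deadlocked
Executing a from P (initial set {u0}):
  after a @ step 1: {u1}
  P completes σ.
Executing a from Q (initial set {v0}):
  after a @ step 1: ∅ (Q stuck)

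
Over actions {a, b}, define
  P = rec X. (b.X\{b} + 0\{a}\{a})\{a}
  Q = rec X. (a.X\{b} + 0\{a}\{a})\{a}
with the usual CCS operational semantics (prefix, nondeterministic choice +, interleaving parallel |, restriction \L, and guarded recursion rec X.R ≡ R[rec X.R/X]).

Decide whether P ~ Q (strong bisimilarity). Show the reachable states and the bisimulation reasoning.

Reachable graph of P (2 states):
  p0 = rec X. (b.X\{b} + 0\{a}\{a})\{a} has moves ··b··> p1
  p1 = (rec X. (b.X\{b} + 0\{a}\{a})\{a})\{b}\{a} has moves stopped
Reachable graph of Q (1 states):
  q0 = rec X. (a.X\{b} + 0\{a}\{a})\{a} has moves stopped
Coarsest stable partition (strong bisimilarity classes):
  B0 = {p0}
  B1 = {p1, q0}
p0 ∈ B0, q0 ∈ B1 → different blocks

NO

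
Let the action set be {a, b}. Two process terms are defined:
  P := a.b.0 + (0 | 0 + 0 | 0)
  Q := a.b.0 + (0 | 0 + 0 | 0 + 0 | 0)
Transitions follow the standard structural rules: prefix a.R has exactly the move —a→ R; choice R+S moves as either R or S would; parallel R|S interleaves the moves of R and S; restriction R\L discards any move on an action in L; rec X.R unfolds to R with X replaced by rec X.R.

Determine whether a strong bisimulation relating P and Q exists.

Reachable graph of P (3 states):
  u0 = a.b.0 + (0 | 0 + 0 | 0) | --a--▸ u1
  u1 = b.0 | --b--▸ u2
  u2 = 0 | deadlocked
Reachable graph of Q (3 states):
  v0 = a.b.0 + (0 | 0 + 0 | 0 + 0 | 0) | --a--▸ v1
  v1 = b.0 | --b--▸ v2
  v2 = 0 | deadlocked
Coarsest stable partition (strong bisimilarity classes):
  B0 = {u0, v0}
  B1 = {u1, v1}
  B2 = {u2, v2}
u0 ∈ B0, v0 ∈ B0 → same block

YES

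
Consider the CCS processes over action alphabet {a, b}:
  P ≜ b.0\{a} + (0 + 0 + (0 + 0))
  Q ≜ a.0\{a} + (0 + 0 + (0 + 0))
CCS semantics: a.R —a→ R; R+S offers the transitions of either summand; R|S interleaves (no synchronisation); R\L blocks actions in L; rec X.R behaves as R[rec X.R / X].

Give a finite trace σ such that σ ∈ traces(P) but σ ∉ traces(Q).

P's transition system — 2 states:
  s0 = b.0\{a} + (0 + 0 + (0 + 0)) → =b=> s1
  s1 = 0\{a} → deadlocked
Q's transition system — 2 states:
  t0 = a.0\{a} + (0 + 0 + (0 + 0)) → =a=> t1
  t1 = 0\{a} → deadlocked
Executing b from P (initial set {s0}):
  step 1 (b): {s1}
  — P admits the full trace.
Executing b from Q (initial set {t0}):
  step 1 (b): ∅  — Q cannot continue

b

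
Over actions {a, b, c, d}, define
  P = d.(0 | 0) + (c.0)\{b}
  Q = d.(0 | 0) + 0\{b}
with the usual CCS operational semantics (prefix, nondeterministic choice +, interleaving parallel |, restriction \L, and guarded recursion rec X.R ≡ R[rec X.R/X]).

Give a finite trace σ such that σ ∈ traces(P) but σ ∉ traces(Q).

P's transition system — 3 states:
  m0 = d.(0 | 0) + (c.0)\{b} ⊢ --c--▸ m1, --d--▸ m2
  m1 = 0\{b} ⊢ (no moves)
  m2 = 0 | 0 ⊢ (no moves)
Q's transition system — 2 states:
  n0 = d.(0 | 0) + 0\{b} ⊢ --d--▸ n1
  n1 = 0 | 0 ⊢ (no moves)
Run σ = ⟨c⟩ on P: start {m0}
  [1] c ⇒ {m1}
  — P admits the full trace.
Run σ = ⟨c⟩ on Q: start {n0}
  [1] c ⇒ no successor for Q

c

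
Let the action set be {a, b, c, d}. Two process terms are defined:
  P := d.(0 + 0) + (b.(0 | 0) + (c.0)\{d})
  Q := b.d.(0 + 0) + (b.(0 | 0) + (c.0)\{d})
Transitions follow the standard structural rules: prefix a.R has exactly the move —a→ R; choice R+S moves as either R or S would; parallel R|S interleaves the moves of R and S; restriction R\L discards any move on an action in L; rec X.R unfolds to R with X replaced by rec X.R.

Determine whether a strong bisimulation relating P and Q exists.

LTS(P): 4 reachable states
  p0 = d.(0 + 0) + (b.(0 | 0) + (c.0)\{d}) | -b-> p1, -c-> p2, -d-> p3
  p1 = 0 | 0 | ∅
  p2 = 0\{d} | ∅
  p3 = 0 + 0 | ∅
LTS(Q): 5 reachable states
  q0 = b.d.(0 + 0) + (b.(0 | 0) + (c.0)\{d}) | -b-> q1, -b-> q2, -c-> q3
  q1 = 0 | 0 | ∅
  q2 = d.(0 + 0) | -d-> q4
  q3 = 0\{d} | ∅
  q4 = 0 + 0 | ∅
Partition-refinement fixed point:
  B0 = {p0}
  B1 = {p1, p2, p3, q1, q3, q4}
  B2 = {q0}
  B3 = {q2}
p0 ∈ B0, q0 ∈ B2 → different blocks

NO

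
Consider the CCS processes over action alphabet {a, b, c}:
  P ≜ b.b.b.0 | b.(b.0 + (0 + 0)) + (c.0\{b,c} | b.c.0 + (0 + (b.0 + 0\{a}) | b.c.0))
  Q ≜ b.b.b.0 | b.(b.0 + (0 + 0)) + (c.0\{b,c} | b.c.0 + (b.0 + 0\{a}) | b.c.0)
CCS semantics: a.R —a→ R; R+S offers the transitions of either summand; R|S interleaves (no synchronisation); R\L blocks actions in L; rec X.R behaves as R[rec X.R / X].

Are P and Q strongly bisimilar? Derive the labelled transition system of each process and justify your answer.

P ~ Q

P's transition system — 21 states:
  u0 = b.b.b.0 | b.(b.0 + (0 + 0)) + (c.0\{b,c} | b.c.0 + (0 + (b.0 + 0\{a}) | b.c.0)) ⊢ —b→ u1, —b→ u2, —b→ u3, —b→ u4, —b→ u5, —c→ u6
  u1 = (b.0 + 0\{a}) | c.0 ⊢ —b→ u7, —c→ u8
  u2 = 0 | b.c.0 ⊢ —b→ u7
  u3 = b.b.0 | b.(b.0 + (0 + 0)) ⊢ —b→ u10, —b→ u9
  u4 = b.b.b.0 | (b.0 + (0 + 0)) ⊢ —b→ u10, —b→ u11
  u5 = c.0\{b,c} | c.0 ⊢ —c→ u12, —c→ u13
  u6 = 0\{b,c} | b.c.0 ⊢ —b→ u12
  u7 = 0 | c.0 ⊢ —c→ u14
  u8 = (b.0 + 0\{a}) | 0 ⊢ —b→ u14
  u9 = b.0 | b.(b.0 + (0 + 0)) ⊢ —b→ u15, —b→ u16
  u10 = b.b.0 | (b.0 + (0 + 0)) ⊢ —b→ u16, —b→ u17
  u11 = b.b.b.0 | 0 ⊢ —b→ u17
  u12 = 0\{b,c} | c.0 ⊢ —c→ u18
  u13 = c.0\{b,c} | 0 ⊢ —c→ u18
  u14 = 0 | 0 ⊢ deadlocked
  u15 = 0 | b.(b.0 + (0 + 0)) ⊢ —b→ u19
  u16 = b.0 | (b.0 + (0 + 0)) ⊢ —b→ u19, —b→ u20
  u17 = b.b.0 | 0 ⊢ —b→ u20
  u18 = 0\{b,c} | 0 ⊢ deadlocked
  u19 = 0 | (b.0 + (0 + 0)) ⊢ —b→ u14
  u20 = b.0 | 0 ⊢ —b→ u14
Q's transition system — 21 states:
  v0 = b.b.b.0 | b.(b.0 + (0 + 0)) + (c.0\{b,c} | b.c.0 + (b.0 + 0\{a}) | b.c.0) ⊢ —b→ v1, —b→ v2, —b→ v3, —b→ v4, —b→ v5, —c→ v6
  v1 = (b.0 + 0\{a}) | c.0 ⊢ —b→ v7, —c→ v8
  v2 = 0 | b.c.0 ⊢ —b→ v7
  v3 = b.b.0 | b.(b.0 + (0 + 0)) ⊢ —b→ v10, —b→ v9
  v4 = b.b.b.0 | (b.0 + (0 + 0)) ⊢ —b→ v10, —b→ v11
  v5 = c.0\{b,c} | c.0 ⊢ —c→ v12, —c→ v13
  v6 = 0\{b,c} | b.c.0 ⊢ —b→ v12
  v7 = 0 | c.0 ⊢ —c→ v14
  v8 = (b.0 + 0\{a}) | 0 ⊢ —b→ v14
  v9 = b.0 | b.(b.0 + (0 + 0)) ⊢ —b→ v15, —b→ v16
  v10 = b.b.0 | (b.0 + (0 + 0)) ⊢ —b→ v16, —b→ v17
  v11 = b.b.b.0 | 0 ⊢ —b→ v17
  v12 = 0\{b,c} | c.0 ⊢ —c→ v18
  v13 = c.0\{b,c} | 0 ⊢ —c→ v18
  v14 = 0 | 0 ⊢ deadlocked
  v15 = 0 | b.(b.0 + (0 + 0)) ⊢ —b→ v19
  v16 = b.0 | (b.0 + (0 + 0)) ⊢ —b→ v19, —b→ v20
  v17 = b.b.0 | 0 ⊢ —b→ v20
  v18 = 0\{b,c} | 0 ⊢ deadlocked
  v19 = 0 | (b.0 + (0 + 0)) ⊢ —b→ v14
  v20 = b.0 | 0 ⊢ —b→ v14
Coarsest stable partition (strong bisimilarity classes):
  B0 = {u0, v0}
  B1 = {u2, u6, v2, v6}
  B2 = {u12, u13, u7, v12, v13, v7}
  B3 = {u14, u18, v14, v18}
  B4 = {u1, v1}
  B5 = {u19, u20, u8, v19, v20, v8}
  B6 = {u5, v5}
  B7 = {u3, u4, v3, v4}
  B8 = {u10, u11, u9, v10, v11, v9}
  B9 = {u15, u16, u17, v15, v16, v17}
u0 ∈ B0, v0 ∈ B0 → same block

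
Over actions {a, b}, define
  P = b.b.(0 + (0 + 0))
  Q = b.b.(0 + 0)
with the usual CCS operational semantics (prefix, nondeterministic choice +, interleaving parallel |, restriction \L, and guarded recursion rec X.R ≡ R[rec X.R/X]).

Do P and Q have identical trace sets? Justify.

traces(P) = traces(Q)

Reachable graph of P (3 states):
  s0 = b.b.(0 + (0 + 0)) ⊢ ··b··> s1
  s1 = b.(0 + (0 + 0)) ⊢ ··b··> s2
  s2 = 0 + (0 + 0) ⊢ stopped
Reachable graph of Q (3 states):
  t0 = b.b.(0 + 0) ⊢ ··b··> t1
  t1 = b.(0 + 0) ⊢ ··b··> t2
  t2 = 0 + 0 ⊢ stopped
Partition-refinement fixed point:
  B0 = {s0, t0}
  B1 = {s1, t1}
  B2 = {s2, t2}
s0 ∈ B0, t0 ∈ B0 → same block
Bisimilar ⇒ trace-equivalent.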